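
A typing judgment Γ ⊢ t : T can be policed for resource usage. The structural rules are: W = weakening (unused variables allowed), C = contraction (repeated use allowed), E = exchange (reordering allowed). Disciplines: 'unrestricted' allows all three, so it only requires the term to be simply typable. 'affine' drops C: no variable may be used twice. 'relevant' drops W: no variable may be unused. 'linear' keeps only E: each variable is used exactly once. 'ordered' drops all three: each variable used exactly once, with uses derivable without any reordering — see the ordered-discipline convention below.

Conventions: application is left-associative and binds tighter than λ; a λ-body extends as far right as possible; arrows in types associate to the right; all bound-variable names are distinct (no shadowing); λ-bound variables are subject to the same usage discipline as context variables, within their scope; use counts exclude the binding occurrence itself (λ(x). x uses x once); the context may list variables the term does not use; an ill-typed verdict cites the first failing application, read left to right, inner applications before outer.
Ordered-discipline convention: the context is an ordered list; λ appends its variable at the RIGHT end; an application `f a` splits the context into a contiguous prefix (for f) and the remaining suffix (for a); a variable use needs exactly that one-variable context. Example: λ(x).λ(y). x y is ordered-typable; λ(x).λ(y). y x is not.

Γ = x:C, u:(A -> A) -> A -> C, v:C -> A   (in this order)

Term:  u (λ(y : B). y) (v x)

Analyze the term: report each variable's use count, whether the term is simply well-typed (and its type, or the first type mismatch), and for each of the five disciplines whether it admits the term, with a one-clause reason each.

usage: x: 1, u: 1, v: 1, y [bound]: 1
use order (left to right): u, y, v, x
typing: ill-typed: argument of type B -> B where A -> A is required
ordered ✗ (a type mismatch blocks all five)
linear ✗ (the type mismatch rejects it)
affine ✗ (not simply typable)
relevant ✗ (fails simple typing)
unrestricted ✗ (a type mismatch blocks all five)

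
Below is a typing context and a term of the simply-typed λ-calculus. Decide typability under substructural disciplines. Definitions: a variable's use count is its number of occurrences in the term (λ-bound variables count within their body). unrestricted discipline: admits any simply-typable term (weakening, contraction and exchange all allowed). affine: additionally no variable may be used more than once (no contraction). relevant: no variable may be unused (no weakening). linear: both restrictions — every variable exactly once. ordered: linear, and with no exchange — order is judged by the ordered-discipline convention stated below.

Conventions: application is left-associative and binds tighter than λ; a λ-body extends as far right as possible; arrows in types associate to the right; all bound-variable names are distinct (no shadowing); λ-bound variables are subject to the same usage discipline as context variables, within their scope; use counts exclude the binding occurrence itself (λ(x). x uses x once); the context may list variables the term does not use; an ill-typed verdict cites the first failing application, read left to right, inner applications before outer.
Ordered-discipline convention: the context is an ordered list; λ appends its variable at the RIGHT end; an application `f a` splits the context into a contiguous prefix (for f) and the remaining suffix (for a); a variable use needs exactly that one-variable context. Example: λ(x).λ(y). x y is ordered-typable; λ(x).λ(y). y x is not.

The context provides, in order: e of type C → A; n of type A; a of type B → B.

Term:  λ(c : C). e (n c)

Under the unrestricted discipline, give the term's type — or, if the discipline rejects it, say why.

not well-typed under unrestricted — fails simple typing
counts: e: 1×; n: 1×; a: 0×; c (bound): 1×
use order (left to right): e, n, c
typing: ill-typed: applying a non-function (A)
summary: ordered ✗ | linear ✗ | affine ✗ | relevant ✗ | unrestricted ✗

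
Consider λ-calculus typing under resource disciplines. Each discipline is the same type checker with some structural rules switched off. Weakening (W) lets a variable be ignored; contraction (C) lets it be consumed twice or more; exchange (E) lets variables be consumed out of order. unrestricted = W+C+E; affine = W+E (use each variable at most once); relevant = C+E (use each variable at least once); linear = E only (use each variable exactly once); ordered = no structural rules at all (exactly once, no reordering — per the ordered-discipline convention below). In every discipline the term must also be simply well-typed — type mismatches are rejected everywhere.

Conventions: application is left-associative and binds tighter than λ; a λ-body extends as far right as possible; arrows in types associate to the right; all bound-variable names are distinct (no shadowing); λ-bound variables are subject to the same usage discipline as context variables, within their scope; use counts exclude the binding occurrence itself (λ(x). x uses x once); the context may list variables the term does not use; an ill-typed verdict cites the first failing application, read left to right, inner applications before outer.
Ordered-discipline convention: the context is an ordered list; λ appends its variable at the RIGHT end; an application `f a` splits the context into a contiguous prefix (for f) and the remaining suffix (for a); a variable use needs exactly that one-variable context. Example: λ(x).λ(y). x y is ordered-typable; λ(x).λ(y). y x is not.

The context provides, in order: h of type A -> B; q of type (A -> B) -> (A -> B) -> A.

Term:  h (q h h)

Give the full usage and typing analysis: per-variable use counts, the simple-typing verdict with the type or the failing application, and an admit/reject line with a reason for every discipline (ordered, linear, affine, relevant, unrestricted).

use counts: h: 3×, q: 1×
left-to-right use order: h, q, h, h
typing: well-typed — term : B
ordered ✗ (h ×3 used more than once (contraction))
linear ✗ (h ×3 used more than once (contraction))
affine ✗ (h ×3 used more than once (contraction))
relevant ✓ (every one of h, q appears)
unrestricted ✓ (type-checks (B) and nothing is barred)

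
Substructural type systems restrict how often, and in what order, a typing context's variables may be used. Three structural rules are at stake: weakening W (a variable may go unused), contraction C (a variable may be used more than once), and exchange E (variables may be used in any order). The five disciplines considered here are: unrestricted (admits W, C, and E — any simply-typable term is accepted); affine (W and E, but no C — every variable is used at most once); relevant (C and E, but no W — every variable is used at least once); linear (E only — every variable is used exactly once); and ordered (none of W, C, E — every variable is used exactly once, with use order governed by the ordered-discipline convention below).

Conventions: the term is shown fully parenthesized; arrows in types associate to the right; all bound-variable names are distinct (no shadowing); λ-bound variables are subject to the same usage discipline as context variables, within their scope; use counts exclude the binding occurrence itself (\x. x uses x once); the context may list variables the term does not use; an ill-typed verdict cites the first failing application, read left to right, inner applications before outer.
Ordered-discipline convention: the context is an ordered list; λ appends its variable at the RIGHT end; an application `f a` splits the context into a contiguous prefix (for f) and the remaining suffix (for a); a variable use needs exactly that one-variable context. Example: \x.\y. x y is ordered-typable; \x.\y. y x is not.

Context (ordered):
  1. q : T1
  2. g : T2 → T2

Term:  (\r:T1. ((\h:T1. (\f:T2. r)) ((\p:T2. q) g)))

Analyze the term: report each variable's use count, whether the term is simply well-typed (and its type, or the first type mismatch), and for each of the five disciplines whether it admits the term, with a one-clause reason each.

counts: q: 1×, g: 1×, r (bound): 1×, h (bound): 0×, f (bound): 0×, p (bound): 0×
left-to-right use order: r, q, g
typing: ill-typed: an argument T2 → T2 mismatches the expected T2
ordered ✗ (fails simple typing)
linear ✗ (a type mismatch blocks all five)
affine ✗ (the type mismatch rejects it)
relevant ✗ (not simply typable)
unrestricted ✗ (fails simple typing)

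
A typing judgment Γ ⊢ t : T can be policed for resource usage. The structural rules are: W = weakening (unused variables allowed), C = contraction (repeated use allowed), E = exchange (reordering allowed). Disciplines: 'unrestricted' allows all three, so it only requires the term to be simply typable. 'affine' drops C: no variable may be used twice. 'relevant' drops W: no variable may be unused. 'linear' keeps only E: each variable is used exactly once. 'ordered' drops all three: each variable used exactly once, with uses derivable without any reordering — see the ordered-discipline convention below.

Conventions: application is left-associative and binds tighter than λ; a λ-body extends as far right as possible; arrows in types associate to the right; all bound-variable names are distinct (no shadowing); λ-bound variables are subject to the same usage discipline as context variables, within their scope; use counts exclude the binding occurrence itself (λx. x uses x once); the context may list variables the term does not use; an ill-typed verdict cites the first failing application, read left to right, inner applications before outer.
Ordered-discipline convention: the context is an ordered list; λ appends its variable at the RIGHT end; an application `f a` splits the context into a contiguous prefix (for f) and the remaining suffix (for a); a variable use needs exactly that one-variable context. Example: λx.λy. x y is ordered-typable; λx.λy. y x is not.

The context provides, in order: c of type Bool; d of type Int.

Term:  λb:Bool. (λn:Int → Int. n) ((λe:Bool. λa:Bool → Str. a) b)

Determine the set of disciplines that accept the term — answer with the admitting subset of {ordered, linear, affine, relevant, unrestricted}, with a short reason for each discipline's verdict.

accepted by: none
counts: c ×0, d ×0, b (bound) ×1, n (bound) ×1, e (bound) ×0, a (bound) ×1
order of uses: n, a, b
typing: ill-typed: argument of type (Bool → Str) → Bool → Str where Int → Int is required
ordered: ✗, not simply typable
linear: ✗, fails simple typing
affine: ✗, a type mismatch blocks all five
relevant: ✗, the type mismatch rejects it
unrestricted: ✗, not simply typable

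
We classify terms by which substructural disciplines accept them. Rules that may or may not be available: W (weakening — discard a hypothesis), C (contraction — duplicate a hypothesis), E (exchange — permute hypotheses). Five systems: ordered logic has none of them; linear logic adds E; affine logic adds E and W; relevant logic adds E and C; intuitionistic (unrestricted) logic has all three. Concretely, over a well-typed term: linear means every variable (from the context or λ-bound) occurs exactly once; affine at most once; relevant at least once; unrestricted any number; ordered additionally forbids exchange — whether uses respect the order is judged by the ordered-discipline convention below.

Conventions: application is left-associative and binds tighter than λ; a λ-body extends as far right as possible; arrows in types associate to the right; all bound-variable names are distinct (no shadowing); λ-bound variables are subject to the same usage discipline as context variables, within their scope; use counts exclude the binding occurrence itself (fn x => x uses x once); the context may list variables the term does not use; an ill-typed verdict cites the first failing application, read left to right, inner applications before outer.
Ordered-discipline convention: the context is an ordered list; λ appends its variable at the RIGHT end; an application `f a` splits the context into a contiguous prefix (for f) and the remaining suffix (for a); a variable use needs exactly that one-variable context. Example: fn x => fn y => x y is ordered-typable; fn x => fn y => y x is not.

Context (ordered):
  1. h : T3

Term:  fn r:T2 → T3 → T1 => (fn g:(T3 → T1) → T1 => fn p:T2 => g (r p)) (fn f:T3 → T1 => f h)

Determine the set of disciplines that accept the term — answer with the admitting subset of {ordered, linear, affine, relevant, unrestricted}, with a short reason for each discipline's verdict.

admitted in: linear, affine, relevant, unrestricted
usage: h: 1, r [bound]: 1, g [bound]: 1, p [bound]: 1, f [bound]: 1
order of uses: g, r, p, f, h
typing: the term checks, with type (T2 → T3 → T1) → T2 → T1
ordered: ✗ — use order g, r, p, f, h needs exchange
linear: ✓ — h, r, g, p, f: one use apiece
affine: ✓ — at most one use each (h, r, g, p, f)
relevant: ✓ — none of h, r, g, p, f goes unused
unrestricted: ✓ — well-typed at (T2 → T3 → T1) → T2 → T1; no restrictions here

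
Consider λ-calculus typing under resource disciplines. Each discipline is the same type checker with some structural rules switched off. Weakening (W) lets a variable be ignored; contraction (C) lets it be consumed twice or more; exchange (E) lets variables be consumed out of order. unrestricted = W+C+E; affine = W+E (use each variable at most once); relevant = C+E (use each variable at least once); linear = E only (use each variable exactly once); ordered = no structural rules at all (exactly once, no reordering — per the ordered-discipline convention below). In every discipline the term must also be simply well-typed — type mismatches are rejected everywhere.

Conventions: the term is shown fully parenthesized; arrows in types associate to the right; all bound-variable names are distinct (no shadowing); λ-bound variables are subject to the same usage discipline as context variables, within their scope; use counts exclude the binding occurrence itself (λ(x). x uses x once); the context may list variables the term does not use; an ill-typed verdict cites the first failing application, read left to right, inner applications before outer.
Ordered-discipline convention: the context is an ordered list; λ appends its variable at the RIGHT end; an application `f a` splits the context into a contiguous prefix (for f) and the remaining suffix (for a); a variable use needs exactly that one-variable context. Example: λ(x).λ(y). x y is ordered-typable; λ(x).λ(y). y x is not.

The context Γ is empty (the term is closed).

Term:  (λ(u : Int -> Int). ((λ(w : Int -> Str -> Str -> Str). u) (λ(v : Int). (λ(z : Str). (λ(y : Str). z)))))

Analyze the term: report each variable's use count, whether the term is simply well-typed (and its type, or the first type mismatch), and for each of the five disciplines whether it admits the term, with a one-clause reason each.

variable uses: u [bound] ×1, w [bound] ×0, v [bound] ×0, z [bound] ×1, y [bound] ×0
use order (left to right): u, z
typing: the term checks, with type (Int -> Int) -> Int -> Int
ordered: ✗, w, v, y left unused
linear: ✗, w, v, y left unused
affine: ✓, u, w, v, z, y: no repeats, contraction unneeded
relevant: ✗, w, v, y left unused
unrestricted: ✓, type-checks ((Int -> Int) -> Int -> Int) and nothing is barred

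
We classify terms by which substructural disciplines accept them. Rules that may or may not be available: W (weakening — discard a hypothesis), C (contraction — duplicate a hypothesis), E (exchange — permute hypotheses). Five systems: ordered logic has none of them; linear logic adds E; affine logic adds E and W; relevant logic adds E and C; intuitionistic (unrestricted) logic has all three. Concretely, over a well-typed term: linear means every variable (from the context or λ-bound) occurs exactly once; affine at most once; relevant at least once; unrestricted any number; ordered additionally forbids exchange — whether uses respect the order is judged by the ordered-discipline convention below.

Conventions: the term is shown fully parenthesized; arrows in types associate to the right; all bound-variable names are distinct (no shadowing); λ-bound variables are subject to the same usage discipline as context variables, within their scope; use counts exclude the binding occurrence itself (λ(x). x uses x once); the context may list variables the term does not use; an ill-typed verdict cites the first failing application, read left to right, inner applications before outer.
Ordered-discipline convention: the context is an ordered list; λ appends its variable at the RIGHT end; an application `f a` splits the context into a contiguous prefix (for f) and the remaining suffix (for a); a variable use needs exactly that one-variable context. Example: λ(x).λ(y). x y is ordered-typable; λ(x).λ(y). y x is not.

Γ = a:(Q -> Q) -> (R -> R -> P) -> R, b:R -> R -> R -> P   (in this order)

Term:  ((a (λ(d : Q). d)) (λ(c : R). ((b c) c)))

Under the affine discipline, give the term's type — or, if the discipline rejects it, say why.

not well-typed under affine — c ×2 used more than once (contraction)
usage: a ×1; b ×1; d [bound] ×1; c [bound] ×2
use order (left to right): a, d, b, c, c
typing: ✓ — R
summary: ordered ✗; linear ✗; affine ✗; relevant ✓; unrestricted ✓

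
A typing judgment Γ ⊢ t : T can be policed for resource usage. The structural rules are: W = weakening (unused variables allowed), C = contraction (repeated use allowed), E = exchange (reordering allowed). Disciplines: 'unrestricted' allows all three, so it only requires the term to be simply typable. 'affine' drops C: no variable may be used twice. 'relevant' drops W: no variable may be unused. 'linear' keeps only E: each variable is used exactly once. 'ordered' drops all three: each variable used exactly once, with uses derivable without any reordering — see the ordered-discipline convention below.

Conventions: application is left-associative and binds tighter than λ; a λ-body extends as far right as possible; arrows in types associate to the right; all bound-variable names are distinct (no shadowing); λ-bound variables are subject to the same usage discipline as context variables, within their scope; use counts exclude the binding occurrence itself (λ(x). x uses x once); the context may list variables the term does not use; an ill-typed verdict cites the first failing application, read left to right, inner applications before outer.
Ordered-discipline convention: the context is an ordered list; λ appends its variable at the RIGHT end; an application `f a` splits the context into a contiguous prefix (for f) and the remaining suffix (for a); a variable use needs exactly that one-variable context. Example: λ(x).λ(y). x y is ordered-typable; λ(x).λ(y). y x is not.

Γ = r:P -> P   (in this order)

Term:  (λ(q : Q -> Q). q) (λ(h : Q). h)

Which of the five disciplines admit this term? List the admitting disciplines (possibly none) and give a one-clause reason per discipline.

admitting disciplines: affine, unrestricted
variable uses: r=0; q [bound]=1; h [bound]=1
order of uses: q, h
typing: ✓ — Q -> Q
ordered: ✗ — r never used (weakening)
linear: ✗ — r never used (weakening)
affine: ✓ — r, q, h: no repeats, contraction unneeded
relevant: ✗ — r never used (weakening)
unrestricted: ✓ — well-typed at Q -> Q; no restrictions here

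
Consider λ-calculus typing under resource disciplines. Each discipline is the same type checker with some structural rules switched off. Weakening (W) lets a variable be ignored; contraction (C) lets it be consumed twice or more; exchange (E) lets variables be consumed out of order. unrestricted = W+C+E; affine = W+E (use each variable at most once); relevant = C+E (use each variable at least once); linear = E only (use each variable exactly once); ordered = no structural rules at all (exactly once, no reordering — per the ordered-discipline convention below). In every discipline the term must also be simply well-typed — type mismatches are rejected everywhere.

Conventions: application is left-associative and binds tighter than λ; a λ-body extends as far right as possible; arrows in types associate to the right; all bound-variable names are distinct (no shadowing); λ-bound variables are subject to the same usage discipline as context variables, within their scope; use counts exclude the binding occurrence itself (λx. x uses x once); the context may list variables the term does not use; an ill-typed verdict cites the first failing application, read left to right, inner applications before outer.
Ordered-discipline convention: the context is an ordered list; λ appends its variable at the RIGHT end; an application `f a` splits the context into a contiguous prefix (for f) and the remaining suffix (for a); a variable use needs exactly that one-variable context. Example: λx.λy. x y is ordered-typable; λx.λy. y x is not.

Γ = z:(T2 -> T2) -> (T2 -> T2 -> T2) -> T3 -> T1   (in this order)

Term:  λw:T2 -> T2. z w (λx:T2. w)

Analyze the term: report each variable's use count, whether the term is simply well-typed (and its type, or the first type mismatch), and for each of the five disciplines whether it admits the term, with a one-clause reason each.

usage: z ×1; w (bound) ×2; x (bound) ×0
order of uses: z, w, w
typing: well-typed — term : (T2 -> T2) -> T3 -> T1
ordered ✗ (w ×2 used more than once (contraction); unused: x — weakening required)
linear ✗ (w ×2 used more than once (contraction); unused: x — weakening required)
affine ✗ (w ×2 used more than once (contraction))
relevant ✗ (unused: x — weakening required)
unrestricted ✓ (type-checks ((T2 -> T2) -> T3 -> T1) and nothing is barred)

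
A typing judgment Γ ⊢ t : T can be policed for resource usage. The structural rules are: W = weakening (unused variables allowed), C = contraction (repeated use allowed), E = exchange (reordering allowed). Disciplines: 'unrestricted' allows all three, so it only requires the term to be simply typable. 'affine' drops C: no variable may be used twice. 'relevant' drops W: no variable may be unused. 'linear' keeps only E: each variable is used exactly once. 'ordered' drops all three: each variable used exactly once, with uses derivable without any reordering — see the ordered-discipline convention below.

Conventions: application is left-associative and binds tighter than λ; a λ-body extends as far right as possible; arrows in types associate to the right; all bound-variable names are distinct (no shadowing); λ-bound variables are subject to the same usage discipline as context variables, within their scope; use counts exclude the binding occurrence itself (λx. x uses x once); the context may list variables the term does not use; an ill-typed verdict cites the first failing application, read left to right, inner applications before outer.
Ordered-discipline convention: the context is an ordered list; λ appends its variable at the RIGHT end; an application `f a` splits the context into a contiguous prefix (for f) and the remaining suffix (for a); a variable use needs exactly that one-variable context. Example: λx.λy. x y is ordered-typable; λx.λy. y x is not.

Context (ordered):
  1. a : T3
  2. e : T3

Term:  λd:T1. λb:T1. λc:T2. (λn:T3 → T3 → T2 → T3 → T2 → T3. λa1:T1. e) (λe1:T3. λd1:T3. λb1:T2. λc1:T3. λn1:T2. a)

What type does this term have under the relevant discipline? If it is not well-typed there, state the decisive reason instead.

not well-typed under relevant — d, b, c, n, a1, e1, d1, b1, c1, n1 never used (weakening)
variable uses: a=1, e=1, d (λ-bound)=0, b (λ-bound)=0, c (λ-bound)=0, n (λ-bound)=0, a1 (λ-bound)=0, e1 (λ-bound)=0, d1 (λ-bound)=0, b1 (λ-bound)=0, c1 (λ-bound)=0, n1 (λ-bound)=0
use order (left to right): e, a
typing: well-typed — term : T1 → T1 → T2 → T1 → T3
per-discipline verdicts: ordered ✗ · linear ✗ · affine ✓ · relevant ✗ · unrestricted ✓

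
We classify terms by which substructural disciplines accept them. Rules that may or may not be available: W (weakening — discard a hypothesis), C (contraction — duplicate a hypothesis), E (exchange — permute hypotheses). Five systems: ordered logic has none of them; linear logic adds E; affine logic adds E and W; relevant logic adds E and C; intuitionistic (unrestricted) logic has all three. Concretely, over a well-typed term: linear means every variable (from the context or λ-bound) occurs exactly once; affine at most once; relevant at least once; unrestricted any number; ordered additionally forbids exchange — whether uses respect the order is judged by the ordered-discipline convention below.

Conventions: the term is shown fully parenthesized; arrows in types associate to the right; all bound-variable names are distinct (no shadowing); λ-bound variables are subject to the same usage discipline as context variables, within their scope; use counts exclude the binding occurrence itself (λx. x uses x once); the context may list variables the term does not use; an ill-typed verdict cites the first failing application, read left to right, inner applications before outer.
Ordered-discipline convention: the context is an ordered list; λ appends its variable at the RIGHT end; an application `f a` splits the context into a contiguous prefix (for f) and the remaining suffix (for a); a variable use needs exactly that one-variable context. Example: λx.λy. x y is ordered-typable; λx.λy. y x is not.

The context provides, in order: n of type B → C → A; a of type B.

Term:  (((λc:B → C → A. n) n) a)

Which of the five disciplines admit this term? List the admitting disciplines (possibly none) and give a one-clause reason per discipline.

accepted by: unrestricted
counts: n: 2; a: 1; c [bound]: 0
use order (left to right): n, n, a
typing: the term checks, with type C → A
ordered: ✗, repeated use of n ×2; c never used (weakening)
linear: ✗, repeated use of n ×2; c never used (weakening)
affine: ✗, repeated use of n ×2
relevant: ✗, c never used (weakening)
unrestricted: ✓, typability at C → A is all that's needed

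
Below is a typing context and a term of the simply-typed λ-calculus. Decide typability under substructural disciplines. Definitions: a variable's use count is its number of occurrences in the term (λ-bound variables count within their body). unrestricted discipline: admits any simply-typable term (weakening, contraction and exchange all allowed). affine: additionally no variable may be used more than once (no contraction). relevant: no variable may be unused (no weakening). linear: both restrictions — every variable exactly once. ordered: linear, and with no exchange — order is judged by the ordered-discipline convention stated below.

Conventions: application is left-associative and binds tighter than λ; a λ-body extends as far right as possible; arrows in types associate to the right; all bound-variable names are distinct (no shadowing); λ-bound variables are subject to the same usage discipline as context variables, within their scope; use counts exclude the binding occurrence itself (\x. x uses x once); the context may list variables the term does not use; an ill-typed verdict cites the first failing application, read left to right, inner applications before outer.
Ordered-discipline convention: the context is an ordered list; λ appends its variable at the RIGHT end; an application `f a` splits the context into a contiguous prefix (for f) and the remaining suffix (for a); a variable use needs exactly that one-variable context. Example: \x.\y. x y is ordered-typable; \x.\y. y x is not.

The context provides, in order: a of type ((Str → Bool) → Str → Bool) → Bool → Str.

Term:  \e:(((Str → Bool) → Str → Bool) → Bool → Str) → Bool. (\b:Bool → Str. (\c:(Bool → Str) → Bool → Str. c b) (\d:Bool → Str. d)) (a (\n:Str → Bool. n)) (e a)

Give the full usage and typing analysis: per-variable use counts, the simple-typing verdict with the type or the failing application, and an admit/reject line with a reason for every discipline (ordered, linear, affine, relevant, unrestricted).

use counts: a ×2, e (λ-bound) ×1, b (λ-bound) ×1, c (λ-bound) ×1, d (λ-bound) ×1, n (λ-bound) ×1
left-to-right use order: c, b, d, a, n, e, a
typing: well-typed at ((((Str → Bool) → Str → Bool) → Bool → Str) → Bool) → Str
ordered: ✗, uses contraction: a ×2
linear: ✗, uses contraction: a ×2
affine: ✗, uses contraction: a ×2
relevant: ✓, at least one use each (a, e, b, c, d, n)
unrestricted: ✓, typability at ((((Str → Bool) → Str → Bool) → Bool → Str) → Bool) → Str is all that's needed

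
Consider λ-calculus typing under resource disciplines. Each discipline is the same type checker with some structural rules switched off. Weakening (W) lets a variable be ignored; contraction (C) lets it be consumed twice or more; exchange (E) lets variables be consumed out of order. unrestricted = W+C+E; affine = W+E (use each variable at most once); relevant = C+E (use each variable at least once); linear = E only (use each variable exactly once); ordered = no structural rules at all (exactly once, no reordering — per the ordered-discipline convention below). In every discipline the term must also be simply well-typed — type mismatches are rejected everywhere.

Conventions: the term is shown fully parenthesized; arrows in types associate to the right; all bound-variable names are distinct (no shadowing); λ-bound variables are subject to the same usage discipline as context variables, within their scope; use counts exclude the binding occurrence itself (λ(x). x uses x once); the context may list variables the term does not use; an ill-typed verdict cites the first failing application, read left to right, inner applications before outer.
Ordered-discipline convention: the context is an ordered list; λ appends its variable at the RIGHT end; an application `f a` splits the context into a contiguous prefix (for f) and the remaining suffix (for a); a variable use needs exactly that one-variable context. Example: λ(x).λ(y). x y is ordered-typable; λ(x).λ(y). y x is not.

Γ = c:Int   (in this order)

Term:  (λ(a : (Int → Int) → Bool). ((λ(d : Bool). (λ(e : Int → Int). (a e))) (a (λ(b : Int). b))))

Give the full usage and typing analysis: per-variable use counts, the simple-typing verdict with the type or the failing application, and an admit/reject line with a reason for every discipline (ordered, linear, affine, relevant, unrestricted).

counts: c: 0; a [bound]: 2; d [bound]: 0; e [bound]: 1; b [bound]: 1
order of uses: a, e, a, b
typing: the term checks, with type ((Int → Int) → Bool) → (Int → Int) → Bool
ordered: ✗ — a ×2 used more than once (contraction); needs weakening: c, d unused
linear: ✗ — a ×2 used more than once (contraction); needs weakening: c, d unused
affine: ✗ — a ×2 used more than once (contraction)
relevant: ✗ — needs weakening: c, d unused
unrestricted: ✓ — simply typable at ((Int → Int) → Bool) → (Int → Int) → Bool; W, C, E all held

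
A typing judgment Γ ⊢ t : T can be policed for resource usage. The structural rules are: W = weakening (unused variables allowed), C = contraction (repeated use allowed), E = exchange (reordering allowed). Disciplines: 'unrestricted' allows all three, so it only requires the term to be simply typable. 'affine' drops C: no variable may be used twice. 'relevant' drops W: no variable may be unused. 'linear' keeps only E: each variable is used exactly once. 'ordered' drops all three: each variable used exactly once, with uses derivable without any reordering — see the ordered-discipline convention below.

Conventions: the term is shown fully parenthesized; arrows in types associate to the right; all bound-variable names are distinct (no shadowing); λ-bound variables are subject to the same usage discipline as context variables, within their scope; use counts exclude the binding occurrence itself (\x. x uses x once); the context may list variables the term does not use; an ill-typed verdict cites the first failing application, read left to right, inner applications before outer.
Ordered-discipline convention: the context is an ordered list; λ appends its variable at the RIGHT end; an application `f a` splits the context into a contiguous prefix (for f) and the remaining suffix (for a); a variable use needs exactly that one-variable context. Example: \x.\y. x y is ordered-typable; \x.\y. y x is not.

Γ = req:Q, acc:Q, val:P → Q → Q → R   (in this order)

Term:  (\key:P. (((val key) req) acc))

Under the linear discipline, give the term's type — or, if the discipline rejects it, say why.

term : P → R
use counts: req ×1, acc ×1, val ×1, key (λ-bound) ×1
left-to-right use order: val, key, req, acc
typing: ✓ — P → R
summary: ordered ✗ | linear ✓ | affine ✓ | relevant ✓ | unrestricted ✓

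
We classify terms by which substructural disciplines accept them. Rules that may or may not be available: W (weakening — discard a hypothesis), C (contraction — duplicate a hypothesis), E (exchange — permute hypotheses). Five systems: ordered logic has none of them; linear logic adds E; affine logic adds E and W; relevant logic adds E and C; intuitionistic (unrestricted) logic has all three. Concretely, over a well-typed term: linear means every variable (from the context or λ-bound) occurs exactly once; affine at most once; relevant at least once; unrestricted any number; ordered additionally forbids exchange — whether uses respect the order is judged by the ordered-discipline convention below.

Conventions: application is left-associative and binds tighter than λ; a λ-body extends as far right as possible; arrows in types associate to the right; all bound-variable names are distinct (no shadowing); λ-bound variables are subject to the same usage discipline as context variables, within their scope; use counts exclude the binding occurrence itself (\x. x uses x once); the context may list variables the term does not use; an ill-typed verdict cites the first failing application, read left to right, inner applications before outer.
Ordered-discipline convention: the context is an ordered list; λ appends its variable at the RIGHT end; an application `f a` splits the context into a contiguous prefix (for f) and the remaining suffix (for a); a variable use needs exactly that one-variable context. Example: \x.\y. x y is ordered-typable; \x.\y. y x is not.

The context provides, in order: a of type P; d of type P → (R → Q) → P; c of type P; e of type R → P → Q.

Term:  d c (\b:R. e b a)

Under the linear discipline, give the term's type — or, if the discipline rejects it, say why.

term : P
usage: a: 1, d: 1, c: 1, e: 1, b [bound]: 1
uses in reading order: d, c, e, b, a
typing: ✓ — P
per-discipline verdicts: ordered ✗, linear ✓, affine ✓, relevant ✓, unrestricted ✓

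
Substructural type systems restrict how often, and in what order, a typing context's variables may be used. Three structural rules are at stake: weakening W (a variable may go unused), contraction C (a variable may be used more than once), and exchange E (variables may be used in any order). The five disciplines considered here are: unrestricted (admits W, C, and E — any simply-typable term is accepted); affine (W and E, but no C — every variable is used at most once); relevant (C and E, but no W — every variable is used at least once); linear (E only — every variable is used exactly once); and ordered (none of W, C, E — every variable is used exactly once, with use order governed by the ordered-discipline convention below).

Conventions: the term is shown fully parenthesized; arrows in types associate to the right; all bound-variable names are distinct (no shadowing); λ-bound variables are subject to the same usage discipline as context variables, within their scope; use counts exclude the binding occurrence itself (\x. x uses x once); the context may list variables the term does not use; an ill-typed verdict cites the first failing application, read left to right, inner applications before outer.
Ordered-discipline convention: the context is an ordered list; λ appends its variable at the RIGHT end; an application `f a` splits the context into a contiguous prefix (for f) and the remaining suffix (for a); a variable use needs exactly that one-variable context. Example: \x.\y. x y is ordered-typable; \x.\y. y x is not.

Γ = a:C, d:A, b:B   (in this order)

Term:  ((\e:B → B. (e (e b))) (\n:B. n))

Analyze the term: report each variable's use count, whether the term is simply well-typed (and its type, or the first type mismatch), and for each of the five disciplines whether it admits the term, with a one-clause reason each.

use counts: a=0, d=0, b=1, e (λ-bound)=2, n (λ-bound)=1
use order (left to right): e, e, b, n
typing: well-typed — term : B
ordered: ✗, needs contraction — e ×2; unused: a, d — weakening required
linear: ✗, needs contraction — e ×2; unused: a, d — weakening required
affine: ✗, needs contraction — e ×2
relevant: ✗, unused: a, d — weakening required
unrestricted: ✓, simply typable at B; W, C, E all held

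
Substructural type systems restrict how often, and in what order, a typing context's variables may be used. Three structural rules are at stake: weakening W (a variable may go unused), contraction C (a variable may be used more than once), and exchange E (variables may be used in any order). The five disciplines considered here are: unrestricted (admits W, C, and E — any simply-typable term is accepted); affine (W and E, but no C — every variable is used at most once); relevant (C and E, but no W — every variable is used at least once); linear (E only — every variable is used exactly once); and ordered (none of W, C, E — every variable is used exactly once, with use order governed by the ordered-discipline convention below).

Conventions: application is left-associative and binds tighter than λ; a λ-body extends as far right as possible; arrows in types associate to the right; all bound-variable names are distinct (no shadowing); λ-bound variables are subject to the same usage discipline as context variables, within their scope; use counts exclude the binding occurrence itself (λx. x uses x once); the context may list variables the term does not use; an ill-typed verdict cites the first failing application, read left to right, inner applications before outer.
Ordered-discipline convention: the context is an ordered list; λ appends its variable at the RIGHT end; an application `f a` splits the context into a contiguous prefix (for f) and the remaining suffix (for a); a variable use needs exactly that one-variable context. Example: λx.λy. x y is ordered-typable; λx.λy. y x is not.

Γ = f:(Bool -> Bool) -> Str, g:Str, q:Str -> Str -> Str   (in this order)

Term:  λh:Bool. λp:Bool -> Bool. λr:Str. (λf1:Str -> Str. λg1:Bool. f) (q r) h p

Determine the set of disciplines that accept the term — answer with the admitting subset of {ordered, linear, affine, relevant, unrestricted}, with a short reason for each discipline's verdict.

admitted by: affine, unrestricted
usage: f ×1, g ×0, q ×1, h [bound] ×1, p [bound] ×1, r [bound] ×1, f1 [bound] ×0, g1 [bound] ×0
uses in reading order: f, q, r, h, p
typing: well-typed at Bool -> (Bool -> Bool) -> Str -> Str
ordered ✗ (g, f1, g1 left unused)
linear ✗ (g, f1, g1 left unused)
affine ✓ (no duplicate uses among f, g, q, h, p, r, f1, g1)
relevant ✗ (g, f1, g1 left unused)
unrestricted ✓ (typability at Bool -> (Bool -> Bool) -> Str -> Str is all that's needed)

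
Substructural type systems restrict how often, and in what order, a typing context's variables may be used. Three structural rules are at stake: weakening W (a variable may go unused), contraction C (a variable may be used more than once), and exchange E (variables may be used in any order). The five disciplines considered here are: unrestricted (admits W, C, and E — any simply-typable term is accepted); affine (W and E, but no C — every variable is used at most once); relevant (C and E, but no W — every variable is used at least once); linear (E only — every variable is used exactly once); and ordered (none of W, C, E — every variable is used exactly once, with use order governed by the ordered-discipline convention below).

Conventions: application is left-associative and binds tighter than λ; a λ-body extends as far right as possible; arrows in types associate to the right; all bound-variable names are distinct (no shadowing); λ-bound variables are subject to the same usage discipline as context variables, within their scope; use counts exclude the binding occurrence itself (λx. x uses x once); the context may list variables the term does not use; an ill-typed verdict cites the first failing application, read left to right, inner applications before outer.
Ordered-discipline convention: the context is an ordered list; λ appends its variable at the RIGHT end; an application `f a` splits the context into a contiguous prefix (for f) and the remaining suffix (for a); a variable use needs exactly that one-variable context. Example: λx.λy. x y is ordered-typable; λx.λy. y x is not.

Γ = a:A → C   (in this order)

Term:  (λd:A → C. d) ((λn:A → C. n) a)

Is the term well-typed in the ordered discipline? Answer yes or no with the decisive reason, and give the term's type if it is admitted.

yes — a, d, n once each; derivable with no W/C/E; term : A → C
counts: a: 1; d [bound]: 1; n [bound]: 1
uses in reading order: d, n, a
typing: well-typed at A → C
per-discipline verdicts: ordered ✓, linear ✓, affine ✓, relevant ✓, unrestricted ✓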